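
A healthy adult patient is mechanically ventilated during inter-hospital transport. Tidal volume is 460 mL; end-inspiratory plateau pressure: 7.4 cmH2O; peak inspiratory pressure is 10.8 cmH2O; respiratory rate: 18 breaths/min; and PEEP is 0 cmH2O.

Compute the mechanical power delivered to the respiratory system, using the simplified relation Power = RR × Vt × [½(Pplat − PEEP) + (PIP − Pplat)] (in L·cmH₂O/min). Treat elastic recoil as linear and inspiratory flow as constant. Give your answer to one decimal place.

Per-breath work = Vt × [½(Pplat−PEEP) + (PIP−Pplat)] = 0.460 × [0.5×7.4 + 3.4] = 0.460 × 7.1 = 3.266 L·cmH2O.
Power = 18 × 3.266 = 58.788 L·cmH2O/min.

58.8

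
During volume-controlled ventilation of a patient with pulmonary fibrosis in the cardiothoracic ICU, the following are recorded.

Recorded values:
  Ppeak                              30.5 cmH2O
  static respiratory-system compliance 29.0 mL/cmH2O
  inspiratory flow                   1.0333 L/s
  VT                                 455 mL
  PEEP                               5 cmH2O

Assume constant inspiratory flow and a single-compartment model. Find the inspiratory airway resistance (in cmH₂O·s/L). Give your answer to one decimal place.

9.5

Equation of motion (constant flow): PIP = Vt/C + R·V̇ + PEEP.
R·V̇ = PIP − Vt/C − PEEP = 30.5 − 455/29.0 − 5 = 30.5 − 15.69 − 5 = 9.81 cmH2O.
R = 9.81 / 1.0333 = 9.494 cmH2O·s/L.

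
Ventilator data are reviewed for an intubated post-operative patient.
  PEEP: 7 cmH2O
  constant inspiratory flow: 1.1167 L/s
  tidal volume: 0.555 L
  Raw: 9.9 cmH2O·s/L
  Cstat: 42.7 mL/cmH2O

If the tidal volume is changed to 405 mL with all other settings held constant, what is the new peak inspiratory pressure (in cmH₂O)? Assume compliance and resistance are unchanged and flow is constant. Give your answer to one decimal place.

27.5

PIP = Vt/C + R·V̇ + PEEP (constant-flow equation of motion).
Only the elastic term changes: ΔPIP = ΔVt / C = (405 − 555) / 42.7 = -3.513 cmH2O.
Original PIP = 555/42.7 + 9.9×1.1167 + 7 = 31.053 cmH2O; new PIP = 31.053 + (-3.513) = 27.54 cmH2O.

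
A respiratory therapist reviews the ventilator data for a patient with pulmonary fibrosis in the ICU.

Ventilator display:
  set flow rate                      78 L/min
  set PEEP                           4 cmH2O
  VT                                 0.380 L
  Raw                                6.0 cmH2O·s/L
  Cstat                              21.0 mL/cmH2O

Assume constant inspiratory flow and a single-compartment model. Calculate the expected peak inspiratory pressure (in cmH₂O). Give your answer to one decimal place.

29.9

Flow: 78 L/min ÷ 60 = 1.3 L/s.
Equation of motion (constant flow): PIP = Vt/C + R·V̇ + PEEP.
PIP = 380/21.0 + 6.0×1.3 + 4 = 18.095 + 7.8 + 4 = 29.895 cmH2O.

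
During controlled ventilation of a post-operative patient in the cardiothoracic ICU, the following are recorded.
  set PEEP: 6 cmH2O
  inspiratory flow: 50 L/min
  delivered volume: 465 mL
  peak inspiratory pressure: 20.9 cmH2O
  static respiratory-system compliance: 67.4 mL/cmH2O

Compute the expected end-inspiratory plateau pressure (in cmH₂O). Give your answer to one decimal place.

12.9

Pplat = PEEP + Vt / Cstat = 6 + 465 / 67.4 = 6 + 6.899 = 12.899 cmH2O.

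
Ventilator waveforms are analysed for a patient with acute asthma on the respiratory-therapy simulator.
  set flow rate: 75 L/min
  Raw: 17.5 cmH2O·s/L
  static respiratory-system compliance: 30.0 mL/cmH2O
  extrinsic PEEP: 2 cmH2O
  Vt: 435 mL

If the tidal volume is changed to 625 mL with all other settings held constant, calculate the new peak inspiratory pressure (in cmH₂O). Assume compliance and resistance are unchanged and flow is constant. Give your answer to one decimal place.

Flow: 75 L/min ÷ 60 = 1.25 L/s.
PIP = Vt/C + R·V̇ + PEEP (constant-flow equation of motion).
Only the elastic term changes: ΔPIP = ΔVt / C = (625 − 435) / 30.0 = 6.333 cmH2O.
Original PIP = 435/30.0 + 17.5×1.25 + 2 = 38.375 cmH2O; new PIP = 38.375 + (6.333) = 44.708 cmH2O.

44.7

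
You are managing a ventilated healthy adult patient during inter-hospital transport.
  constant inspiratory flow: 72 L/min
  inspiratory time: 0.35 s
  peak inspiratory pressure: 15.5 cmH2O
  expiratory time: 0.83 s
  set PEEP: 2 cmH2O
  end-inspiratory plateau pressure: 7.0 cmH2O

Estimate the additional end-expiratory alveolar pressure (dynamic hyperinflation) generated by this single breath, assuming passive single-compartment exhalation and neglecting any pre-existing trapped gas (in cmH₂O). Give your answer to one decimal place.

1.2

Flow: 72 L/min ÷ 60 = 1.2 L/s.
Vt = flow × Ti = 1.2 L/s × 0.35 s × 1000 mL/L = 420.0 mL.
R = (PIP − Pplat)/V̇ = (15.5 − 7.0) / 1.2 = 8.5/1.2 = 7.083 cmH2O·s/L.
C = Vt/(Pplat − PEEP) = 420.0 / (7.0 − 2) = 420.0/5.0 = 84.0 mL/cmH2O.
τ = R × C = 7.083 × 0.084 L/cmH2O = 0.595 s.
Fraction remaining = e^(−Te/τ) = e^(−0.83/0.595) = 0.2478; trapped volume = 420.0 × 0.2478 = 104.08 mL.
Additional alveolar pressure from trapping ≈ V_trapped / C = 104.08 / 84.0 = 1.239 cmH2O.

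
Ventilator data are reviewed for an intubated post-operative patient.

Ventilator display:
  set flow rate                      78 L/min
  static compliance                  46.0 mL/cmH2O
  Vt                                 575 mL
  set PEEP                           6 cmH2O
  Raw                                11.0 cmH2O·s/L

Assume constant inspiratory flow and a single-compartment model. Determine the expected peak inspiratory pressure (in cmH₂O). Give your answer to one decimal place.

32.8

Flow: 78 L/min ÷ 60 = 1.3 L/s.
Equation of motion (constant flow): PIP = Vt/C + R·V̇ + PEEP.
PIP = 575/46.0 + 11.0×1.3 + 6 = 12.5 + 14.3 + 6 = 32.8 cmH2O.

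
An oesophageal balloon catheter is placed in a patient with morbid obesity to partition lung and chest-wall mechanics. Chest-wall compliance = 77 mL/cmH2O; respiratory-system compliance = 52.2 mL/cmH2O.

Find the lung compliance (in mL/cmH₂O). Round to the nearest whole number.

162

1/CL = 1/Crs − 1/Ccw.
1/CL = 1/52.2 − 1/77 = 0.00617.
CL = 162.07 mL/cmH2O.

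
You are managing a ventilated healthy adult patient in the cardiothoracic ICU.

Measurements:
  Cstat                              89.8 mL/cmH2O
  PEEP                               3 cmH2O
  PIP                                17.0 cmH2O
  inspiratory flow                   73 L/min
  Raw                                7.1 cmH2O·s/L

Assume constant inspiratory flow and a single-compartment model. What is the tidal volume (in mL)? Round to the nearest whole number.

Flow: 73 L/min ÷ 60 = 1.2167 L/s.
Equation of motion (constant flow): PIP = Vt/C + R·V̇ + PEEP.
Vt/C = PIP − R·V̇ − PEEP = 17.0 − 8.639 − 3 = 5.361 cmH2O.
Vt = C × 5.361 = 89.8 × 5.361 = 481.42 mL.

481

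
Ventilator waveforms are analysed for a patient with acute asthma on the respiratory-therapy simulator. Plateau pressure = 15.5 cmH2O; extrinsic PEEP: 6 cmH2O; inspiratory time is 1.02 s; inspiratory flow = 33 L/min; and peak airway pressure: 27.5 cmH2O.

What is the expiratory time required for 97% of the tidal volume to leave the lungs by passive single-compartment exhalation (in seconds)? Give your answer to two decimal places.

4.52

Flow: 33 L/min ÷ 60 = 0.55 L/s.
Vt = flow × Ti = 0.55 L/s × 1.02 s × 1000 mL/L = 561.0 mL.
R = (PIP − Pplat)/V̇ = (27.5 − 15.5) / 0.55 = 12.0/0.55 = 21.818 cmH2O·s/L.
C = Vt/(Pplat − PEEP) = 561.0 / (15.5 − 6) = 561.0/9.5 = 59.053 mL/cmH2O.
τ = R × C = 21.818 × 0.05905 L/cmH2O = 1.288 s.
t = −τ·ln(1 − 0.97) = −1.288·ln(0.03) = 4.516 s.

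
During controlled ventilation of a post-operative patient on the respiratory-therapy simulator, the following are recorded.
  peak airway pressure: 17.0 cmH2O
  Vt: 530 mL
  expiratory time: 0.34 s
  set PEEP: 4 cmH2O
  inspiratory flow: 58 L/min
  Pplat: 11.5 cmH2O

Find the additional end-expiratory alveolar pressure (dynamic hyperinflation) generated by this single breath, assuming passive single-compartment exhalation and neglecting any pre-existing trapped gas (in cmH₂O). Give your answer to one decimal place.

Flow: 58 L/min ÷ 60 = 0.9667 L/s.
R = (PIP − Pplat)/V̇ = (17.0 − 11.5) / 0.9667 = 5.5/0.9667 = 5.689 cmH2O·s/L.
C = Vt/(Pplat − PEEP) = 530.0 / (11.5 − 4) = 530.0/7.5 = 70.667 mL/cmH2O.
τ = R × C = 5.689 × 0.07067 L/cmH2O = 0.402 s.
Fraction remaining = e^(−Te/τ) = e^(−0.34/0.402) = 0.4292; trapped volume = 530.0 × 0.4292 = 227.48 mL.
Additional alveolar pressure from trapping ≈ V_trapped / C = 227.48 / 70.667 = 3.219 cmH2O.

3.2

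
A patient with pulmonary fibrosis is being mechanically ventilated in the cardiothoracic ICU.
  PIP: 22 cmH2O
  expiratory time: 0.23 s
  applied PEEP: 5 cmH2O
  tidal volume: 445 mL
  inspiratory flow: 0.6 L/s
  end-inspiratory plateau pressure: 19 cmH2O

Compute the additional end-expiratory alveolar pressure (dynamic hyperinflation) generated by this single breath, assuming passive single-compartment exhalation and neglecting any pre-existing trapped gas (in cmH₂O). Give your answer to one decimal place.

3.3

R = (PIP − Pplat)/V̇ = (22 − 19) / 0.6 = 3.0/0.6 = 5.0 cmH2O·s/L.
C = Vt/(Pplat − PEEP) = 445.0 / (19 − 5) = 445.0/14.0 = 31.786 mL/cmH2O.
τ = R × C = 5.0 × 0.03179 L/cmH2O = 0.159 s.
Fraction remaining = e^(−Te/τ) = e^(−0.23/0.159) = 0.2354; trapped volume = 445.0 × 0.2354 = 104.75 mL.
Additional alveolar pressure from trapping ≈ V_trapped / C = 104.75 / 31.786 = 3.295 cmH2O.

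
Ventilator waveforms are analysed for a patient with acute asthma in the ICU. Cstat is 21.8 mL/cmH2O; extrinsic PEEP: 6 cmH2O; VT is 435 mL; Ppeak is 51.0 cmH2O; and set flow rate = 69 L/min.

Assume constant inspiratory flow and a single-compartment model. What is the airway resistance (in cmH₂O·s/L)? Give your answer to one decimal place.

Flow: 69 L/min ÷ 60 = 1.15 L/s.
Equation of motion (constant flow): PIP = Vt/C + R·V̇ + PEEP.
R·V̇ = PIP − Vt/C − PEEP = 51.0 − 435/21.8 − 6 = 51.0 − 19.954 − 6 = 25.046 cmH2O.
R = 25.046 / 1.15 = 21.779 cmH2O·s/L.

21.8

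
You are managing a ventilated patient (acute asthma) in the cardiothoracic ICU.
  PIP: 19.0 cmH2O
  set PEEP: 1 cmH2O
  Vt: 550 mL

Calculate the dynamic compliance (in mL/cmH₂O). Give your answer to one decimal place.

30.6

Dynamic compliance = Vt / (PIP − PEEP) = 550 / (19.0 − 1) = 550 / 18.0 = 30.556 mL/cmH2O.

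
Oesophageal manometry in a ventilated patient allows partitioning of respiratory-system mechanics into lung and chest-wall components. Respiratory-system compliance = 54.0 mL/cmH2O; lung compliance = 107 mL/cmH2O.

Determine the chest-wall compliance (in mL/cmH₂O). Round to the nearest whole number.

1/Ccw = 1/Crs − 1/CL.
1/Ccw = 1/54.0 − 1/107 = 0.009173.
Ccw = 109.02 mL/cmH2O.

109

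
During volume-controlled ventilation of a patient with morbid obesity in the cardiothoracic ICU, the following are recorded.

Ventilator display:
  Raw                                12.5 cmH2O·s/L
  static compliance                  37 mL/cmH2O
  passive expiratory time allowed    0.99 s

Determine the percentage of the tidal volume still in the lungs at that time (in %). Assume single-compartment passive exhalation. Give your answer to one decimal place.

τ = R × C = 12.5 × 37 mL/cmH2O = 12.5 × 0.037 L/cmH2O = 0.4625 s.
Passive exhalation: V(t)/V₀ = e^(−t/τ) = e^(−0.99/0.4625) = 0.1176.
Fraction remaining = 0.1176 → 11.76%.

11.8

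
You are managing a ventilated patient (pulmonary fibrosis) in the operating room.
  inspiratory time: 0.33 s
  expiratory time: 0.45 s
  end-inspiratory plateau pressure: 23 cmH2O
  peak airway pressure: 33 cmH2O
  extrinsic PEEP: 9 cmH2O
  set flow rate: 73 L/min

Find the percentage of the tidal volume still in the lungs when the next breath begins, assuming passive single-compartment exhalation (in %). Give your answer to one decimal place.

Flow: 73 L/min ÷ 60 = 1.2167 L/s.
Vt = flow × Ti = 1.2167 L/s × 0.33 s × 1000 mL/L = 401.51 mL.
R = (PIP − Pplat)/V̇ = (33 − 23) / 1.2167 = 10.0/1.2167 = 8.219 cmH2O·s/L.
C = Vt/(Pplat − PEEP) = 401.51 / (23 − 9) = 401.51/14.0 = 28.679 mL/cmH2O.
τ = R × C = 8.219 × 0.02868 L/cmH2O = 0.2357 s.
Fraction remaining at end-expiration = e^(−Te/τ) = e^(−0.45/0.2357) = 0.1482 → 14.82%.

14.8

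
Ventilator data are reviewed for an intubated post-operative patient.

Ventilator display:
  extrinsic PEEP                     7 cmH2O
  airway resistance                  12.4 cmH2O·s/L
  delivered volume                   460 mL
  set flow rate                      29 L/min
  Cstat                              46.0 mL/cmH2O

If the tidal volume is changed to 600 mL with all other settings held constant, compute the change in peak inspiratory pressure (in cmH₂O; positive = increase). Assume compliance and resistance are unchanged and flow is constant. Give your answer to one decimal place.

3.0

PIP = Vt/C + R·V̇ + PEEP (constant-flow equation of motion).
Only the elastic term changes: ΔPIP = ΔVt / C = (600 − 460) / 46.0 = 3.043 cmH2O.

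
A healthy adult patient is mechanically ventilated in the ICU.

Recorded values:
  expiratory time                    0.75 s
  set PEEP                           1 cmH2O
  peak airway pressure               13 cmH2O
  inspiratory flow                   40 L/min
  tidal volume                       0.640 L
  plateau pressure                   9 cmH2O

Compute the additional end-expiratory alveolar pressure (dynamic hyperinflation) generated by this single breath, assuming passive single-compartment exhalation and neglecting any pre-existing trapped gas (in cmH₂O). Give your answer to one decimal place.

Flow: 40 L/min ÷ 60 = 0.6667 L/s.
R = (PIP − Pplat)/V̇ = (13 − 9) / 0.6667 = 4.0/0.6667 = 6.0 cmH2O·s/L.
C = Vt/(Pplat − PEEP) = 640.0 / (9 − 1) = 640.0/8.0 = 80.0 mL/cmH2O.
τ = R × C = 6.0 × 0.08 L/cmH2O = 0.48 s.
Fraction remaining = e^(−Te/τ) = e^(−0.75/0.48) = 0.2096; trapped volume = 640.0 × 0.2096 = 134.14 mL.
Additional alveolar pressure from trapping ≈ V_trapped / C = 134.14 / 80.0 = 1.677 cmH2O.

1.7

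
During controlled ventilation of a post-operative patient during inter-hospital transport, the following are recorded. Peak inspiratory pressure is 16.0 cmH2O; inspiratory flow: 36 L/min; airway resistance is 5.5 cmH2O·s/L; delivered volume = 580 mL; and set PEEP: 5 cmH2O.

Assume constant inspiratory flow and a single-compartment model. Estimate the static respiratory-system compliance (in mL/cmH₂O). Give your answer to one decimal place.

75.3

Flow: 36 L/min ÷ 60 = 0.6 L/s.
Equation of motion (constant flow): PIP = Vt/C + R·V̇ + PEEP.
Vt/C = PIP − R·V̇ − PEEP = 16.0 − 5.5×0.6 − 5 = 16.0 − 3.3 − 5 = 7.7 cmH2O.
C = Vt / 7.7 = 580 / 7.7 = 75.325 mL/cmH2O.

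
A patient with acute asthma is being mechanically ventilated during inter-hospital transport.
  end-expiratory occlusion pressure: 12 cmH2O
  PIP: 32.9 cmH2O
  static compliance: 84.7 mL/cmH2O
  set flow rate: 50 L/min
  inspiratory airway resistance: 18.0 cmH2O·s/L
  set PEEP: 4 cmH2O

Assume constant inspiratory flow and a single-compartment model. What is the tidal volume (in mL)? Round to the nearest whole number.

500

Flow: 50 L/min ÷ 60 = 0.8333 L/s.
Total PEEP = 12 cmH2O (set 4 + intrinsic 8); this is the baseline alveolar pressure.
Equation of motion (constant flow): PIP = Vt/C + R·V̇ + PEEP.
Vt/C = PIP − R·V̇ − PEEP = 32.9 − 14.999 − 12 = 5.901 cmH2O.
Vt = C × 5.901 = 84.7 × 5.901 = 499.81 mL.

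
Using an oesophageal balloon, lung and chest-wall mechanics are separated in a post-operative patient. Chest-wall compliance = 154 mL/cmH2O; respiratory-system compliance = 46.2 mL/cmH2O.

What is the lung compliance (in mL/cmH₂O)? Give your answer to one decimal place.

66.0

1/CL = 1/Crs − 1/Ccw.
1/CL = 1/46.2 − 1/154 = 0.01515.
CL = 66.007 mL/cmH2O.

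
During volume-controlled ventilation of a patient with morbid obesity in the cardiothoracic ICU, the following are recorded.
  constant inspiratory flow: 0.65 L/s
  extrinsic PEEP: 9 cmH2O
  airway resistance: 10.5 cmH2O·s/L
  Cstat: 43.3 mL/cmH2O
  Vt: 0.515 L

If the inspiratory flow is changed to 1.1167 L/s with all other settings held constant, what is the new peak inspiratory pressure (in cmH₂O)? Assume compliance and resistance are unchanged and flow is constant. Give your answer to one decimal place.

32.6

PIP = Vt/C + R·V̇ + PEEP (constant-flow equation of motion).
Only the resistive term changes: ΔPIP = R × ΔV̇ = 10.5 × (1.1167 − 0.65) = 10.5 × 0.4667 = 4.9 cmH2O.
Original PIP = 515/43.3 + 10.5×0.65 + 9 = 27.719 cmH2O; new PIP = 27.719 + (4.9) = 32.619 cmH2O.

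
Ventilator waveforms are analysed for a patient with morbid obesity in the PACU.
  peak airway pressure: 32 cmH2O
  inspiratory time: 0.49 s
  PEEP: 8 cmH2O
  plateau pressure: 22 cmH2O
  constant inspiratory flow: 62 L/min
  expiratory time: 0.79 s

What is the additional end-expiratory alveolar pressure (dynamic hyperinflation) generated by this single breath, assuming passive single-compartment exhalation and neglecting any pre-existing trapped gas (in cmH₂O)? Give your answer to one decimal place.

1.5

Flow: 62 L/min ÷ 60 = 1.0333 L/s.
Vt = flow × Ti = 1.0333 L/s × 0.49 s × 1000 mL/L = 506.32 mL.
R = (PIP − Pplat)/V̇ = (32 − 22) / 1.0333 = 10.0/1.0333 = 9.678 cmH2O·s/L.
C = Vt/(Pplat − PEEP) = 506.32 / (22 − 8) = 506.32/14.0 = 36.166 mL/cmH2O.
τ = R × C = 9.678 × 0.03617 L/cmH2O = 0.3501 s.
Fraction remaining = e^(−Te/τ) = e^(−0.79/0.3501) = 0.1047; trapped volume = 506.32 × 0.1047 = 53.012 mL.
Additional alveolar pressure from trapping ≈ V_trapped / C = 53.012 / 36.166 = 1.466 cmH2O.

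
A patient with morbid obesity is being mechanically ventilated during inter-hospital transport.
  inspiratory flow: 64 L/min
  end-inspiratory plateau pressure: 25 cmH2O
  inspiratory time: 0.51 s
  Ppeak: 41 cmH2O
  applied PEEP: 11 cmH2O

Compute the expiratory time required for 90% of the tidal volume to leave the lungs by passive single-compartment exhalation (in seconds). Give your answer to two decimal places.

1.34

Flow: 64 L/min ÷ 60 = 1.0667 L/s.
Vt = flow × Ti = 1.0667 L/s × 0.51 s × 1000 mL/L = 544.02 mL.
R = (PIP − Pplat)/V̇ = (41 − 25) / 1.0667 = 16.0/1.0667 = 15.0 cmH2O·s/L.
C = Vt/(Pplat − PEEP) = 544.02 / (25 − 11) = 544.02/14.0 = 38.859 mL/cmH2O.
τ = R × C = 15.0 × 0.03886 L/cmH2O = 0.5829 s.
t = −τ·ln(1 − 0.90) = −0.5829·ln(0.1) = 1.342 s.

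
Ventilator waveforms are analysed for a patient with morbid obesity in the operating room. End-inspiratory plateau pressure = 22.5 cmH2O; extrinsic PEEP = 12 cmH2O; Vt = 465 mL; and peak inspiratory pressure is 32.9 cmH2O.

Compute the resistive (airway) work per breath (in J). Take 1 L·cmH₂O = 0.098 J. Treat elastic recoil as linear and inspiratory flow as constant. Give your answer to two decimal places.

With constant inspiratory flow the resistive pressure is constant at PIP − Pplat = 32.9 − 22.5 = 10.4 cmH2O, so resistive work = 10.4 × 0.465 = 4.836 L·cmH2O.
× 0.098 J/(L·cmH2O) → 0.4739 J.

0.47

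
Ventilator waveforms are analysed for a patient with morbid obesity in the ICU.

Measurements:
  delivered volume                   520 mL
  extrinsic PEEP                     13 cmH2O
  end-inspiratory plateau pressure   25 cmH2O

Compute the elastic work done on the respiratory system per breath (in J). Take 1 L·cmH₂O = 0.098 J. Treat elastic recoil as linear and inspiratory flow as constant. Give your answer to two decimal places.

0.31

Elastic work ≈ ½ × (Pplat − PEEP) × Vt = 0.5 × (25 − 13) × 0.520 L = 0.5 × 12.0 × 0.520 = 3.12 L·cmH2O.
× 0.098 J/(L·cmH2O) → 0.3058 J.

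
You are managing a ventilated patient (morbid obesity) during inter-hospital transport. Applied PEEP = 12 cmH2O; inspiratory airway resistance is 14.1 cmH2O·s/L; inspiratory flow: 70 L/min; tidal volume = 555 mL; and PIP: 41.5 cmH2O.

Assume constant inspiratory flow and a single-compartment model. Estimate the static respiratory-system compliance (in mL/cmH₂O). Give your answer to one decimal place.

Flow: 70 L/min ÷ 60 = 1.1667 L/s.
Equation of motion (constant flow): PIP = Vt/C + R·V̇ + PEEP.
Vt/C = PIP − R·V̇ − PEEP = 41.5 − 14.1×1.1667 − 12 = 41.5 − 16.45 − 12 = 13.05 cmH2O.
C = Vt / 13.05 = 555 / 13.05 = 42.529 mL/cmH2O.

42.5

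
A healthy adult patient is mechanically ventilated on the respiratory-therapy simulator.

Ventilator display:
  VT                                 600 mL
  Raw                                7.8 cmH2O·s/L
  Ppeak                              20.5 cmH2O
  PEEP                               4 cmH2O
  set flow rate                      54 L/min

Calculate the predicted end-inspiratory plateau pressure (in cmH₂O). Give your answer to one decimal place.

Flow: 54 L/min ÷ 60 = 0.9 L/s.
Pplat = PIP − Raw × flow = 20.5 − 7.8 × 0.9 = 20.5 − 7.02 = 13.48 cmH2O.

13.5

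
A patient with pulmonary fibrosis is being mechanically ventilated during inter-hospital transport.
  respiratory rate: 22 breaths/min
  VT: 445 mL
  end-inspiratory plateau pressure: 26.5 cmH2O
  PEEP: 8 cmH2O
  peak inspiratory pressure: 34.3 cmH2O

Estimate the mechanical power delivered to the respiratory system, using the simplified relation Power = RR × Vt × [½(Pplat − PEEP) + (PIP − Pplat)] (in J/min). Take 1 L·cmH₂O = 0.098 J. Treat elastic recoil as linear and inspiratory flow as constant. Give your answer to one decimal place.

Per-breath work = Vt × [½(Pplat−PEEP) + (PIP−Pplat)] = 0.445 × [0.5×18.5 + 7.8] = 0.445 × 17.05 = 7.587 L·cmH2O.
Power = 22 × 7.587 = 166.91 L·cmH2O/min.
× 0.098 J/(L·cmH2O) → 16.357 J/min.

16.4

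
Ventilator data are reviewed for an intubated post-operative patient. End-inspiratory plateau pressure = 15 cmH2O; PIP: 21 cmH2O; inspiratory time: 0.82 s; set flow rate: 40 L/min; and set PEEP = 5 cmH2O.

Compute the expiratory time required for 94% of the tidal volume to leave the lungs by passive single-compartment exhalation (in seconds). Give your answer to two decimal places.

1.38

Flow: 40 L/min ÷ 60 = 0.6667 L/s.
Vt = flow × Ti = 0.6667 L/s × 0.82 s × 1000 mL/L = 546.69 mL.
R = (PIP − Pplat)/V̇ = (21 − 15) / 0.6667 = 6.0/0.6667 = 9.0 cmH2O·s/L.
C = Vt/(Pplat − PEEP) = 546.69 / (15 − 5) = 546.69/10.0 = 54.669 mL/cmH2O.
τ = R × C = 9.0 × 0.05467 L/cmH2O = 0.492 s.
t = −τ·ln(1 − 0.94) = −0.492·ln(0.06) = 1.384 s.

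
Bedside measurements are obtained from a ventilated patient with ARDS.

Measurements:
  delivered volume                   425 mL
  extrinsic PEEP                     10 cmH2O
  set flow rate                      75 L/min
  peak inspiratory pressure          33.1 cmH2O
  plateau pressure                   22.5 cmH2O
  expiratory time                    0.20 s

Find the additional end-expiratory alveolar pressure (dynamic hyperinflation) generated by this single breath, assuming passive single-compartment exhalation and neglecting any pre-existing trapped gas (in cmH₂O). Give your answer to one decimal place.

Flow: 75 L/min ÷ 60 = 1.25 L/s.
R = (PIP − Pplat)/V̇ = (33.1 − 22.5) / 1.25 = 10.6/1.25 = 8.48 cmH2O·s/L.
C = Vt/(Pplat − PEEP) = 425.0 / (22.5 − 10) = 425.0/12.5 = 34.0 mL/cmH2O.
τ = R × C = 8.48 × 0.034 L/cmH2O = 0.2883 s.
Fraction remaining = e^(−Te/τ) = e^(−0.20/0.2883) = 0.4997; trapped volume = 425.0 × 0.4997 = 212.37 mL.
Additional alveolar pressure from trapping ≈ V_trapped / C = 212.37 / 34.0 = 6.246 cmH2O.

6.2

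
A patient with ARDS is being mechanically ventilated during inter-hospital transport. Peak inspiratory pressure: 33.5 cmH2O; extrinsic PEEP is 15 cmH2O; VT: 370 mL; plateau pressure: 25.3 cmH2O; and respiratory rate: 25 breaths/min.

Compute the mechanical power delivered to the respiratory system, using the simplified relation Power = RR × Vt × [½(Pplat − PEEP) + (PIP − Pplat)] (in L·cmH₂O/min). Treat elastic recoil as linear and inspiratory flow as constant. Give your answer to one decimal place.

123.5

Per-breath work = Vt × [½(Pplat−PEEP) + (PIP−Pplat)] = 0.370 × [0.5×10.3 + 8.2] = 0.370 × 13.35 = 4.94 L·cmH2O.
Power = 25 × 4.94 = 123.5 L·cmH2O/min.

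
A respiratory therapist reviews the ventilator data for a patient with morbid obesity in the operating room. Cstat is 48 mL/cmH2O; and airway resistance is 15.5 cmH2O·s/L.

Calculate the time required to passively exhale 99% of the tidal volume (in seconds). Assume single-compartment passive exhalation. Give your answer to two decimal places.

3.43

τ = R × C = 15.5 × 48 mL/cmH2O = 15.5 × 0.048 L/cmH2O = 0.744 s.
Exhaled fraction f = 1 − e^(−t/τ) → t = −τ·ln(1 − f) = −0.744·ln(0.01) = 3.426 s.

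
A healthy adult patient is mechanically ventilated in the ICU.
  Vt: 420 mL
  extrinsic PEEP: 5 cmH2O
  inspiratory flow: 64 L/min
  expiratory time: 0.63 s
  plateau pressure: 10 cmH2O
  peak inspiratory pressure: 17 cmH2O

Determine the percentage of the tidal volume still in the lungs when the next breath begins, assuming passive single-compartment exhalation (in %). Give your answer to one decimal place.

31.9

Flow: 64 L/min ÷ 60 = 1.0667 L/s.
R = (PIP − Pplat)/V̇ = (17 − 10) / 1.0667 = 7.0/1.0667 = 6.562 cmH2O·s/L.
C = Vt/(Pplat − PEEP) = 420.0 / (10 − 5) = 420.0/5.0 = 84.0 mL/cmH2O.
τ = R × C = 6.562 × 0.084 L/cmH2O = 0.5512 s.
Fraction remaining at end-expiration = e^(−Te/τ) = e^(−0.63/0.5512) = 0.3189 → 31.89%.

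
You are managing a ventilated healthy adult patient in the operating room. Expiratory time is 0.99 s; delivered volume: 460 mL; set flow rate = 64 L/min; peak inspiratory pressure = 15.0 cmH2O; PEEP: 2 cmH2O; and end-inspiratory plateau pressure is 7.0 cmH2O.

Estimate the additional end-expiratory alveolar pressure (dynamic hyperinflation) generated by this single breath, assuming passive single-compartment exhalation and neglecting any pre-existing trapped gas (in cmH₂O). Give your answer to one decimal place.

Flow: 64 L/min ÷ 60 = 1.0667 L/s.
R = (PIP − Pplat)/V̇ = (15.0 − 7.0) / 1.0667 = 8.0/1.0667 = 7.5 cmH2O·s/L.
C = Vt/(Pplat − PEEP) = 460.0 / (7.0 − 2) = 460.0/5.0 = 92.0 mL/cmH2O.
τ = R × C = 7.5 × 0.092 L/cmH2O = 0.69 s.
Fraction remaining = e^(−Te/τ) = e^(−0.99/0.69) = 0.2382; trapped volume = 460.0 × 0.2382 = 109.57 mL.
Additional alveolar pressure from trapping ≈ V_trapped / C = 109.57 / 92.0 = 1.191 cmH2O.

1.2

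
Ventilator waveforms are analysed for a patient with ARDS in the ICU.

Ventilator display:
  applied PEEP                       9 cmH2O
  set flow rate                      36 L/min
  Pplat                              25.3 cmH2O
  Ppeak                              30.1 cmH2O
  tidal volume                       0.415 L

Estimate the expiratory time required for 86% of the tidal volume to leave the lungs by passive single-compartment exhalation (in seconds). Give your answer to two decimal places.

Flow: 36 L/min ÷ 60 = 0.6 L/s.
R = (PIP − Pplat)/V̇ = (30.1 − 25.3) / 0.6 = 4.8/0.6 = 8.0 cmH2O·s/L.
C = Vt/(Pplat − PEEP) = 415.0 / (25.3 − 9) = 415.0/16.3 = 25.46 mL/cmH2O.
τ = R × C = 8.0 × 0.02546 L/cmH2O = 0.2037 s.
t = −τ·ln(1 − 0.86) = −0.2037·ln(0.14) = 0.4005 s.

0.40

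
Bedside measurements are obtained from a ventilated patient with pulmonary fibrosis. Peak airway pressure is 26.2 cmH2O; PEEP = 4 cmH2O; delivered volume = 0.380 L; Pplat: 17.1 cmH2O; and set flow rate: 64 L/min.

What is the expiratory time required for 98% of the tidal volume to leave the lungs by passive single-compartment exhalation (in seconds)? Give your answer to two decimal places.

Flow: 64 L/min ÷ 60 = 1.0667 L/s.
R = (PIP − Pplat)/V̇ = (26.2 − 17.1) / 1.0667 = 9.1/1.0667 = 8.531 cmH2O·s/L.
C = Vt/(Pplat − PEEP) = 380.0 / (17.1 − 4) = 380.0/13.1 = 29.008 mL/cmH2O.
τ = R × C = 8.531 × 0.02901 L/cmH2O = 0.2475 s.
t = −τ·ln(1 − 0.98) = −0.2475·ln(0.02) = 0.9682 s.

0.97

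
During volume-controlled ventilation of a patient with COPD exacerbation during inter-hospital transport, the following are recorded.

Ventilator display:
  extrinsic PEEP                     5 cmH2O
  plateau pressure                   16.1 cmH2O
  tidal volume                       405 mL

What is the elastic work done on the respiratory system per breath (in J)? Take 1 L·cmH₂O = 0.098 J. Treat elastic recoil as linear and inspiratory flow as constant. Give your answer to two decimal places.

Elastic work ≈ ½ × (Pplat − PEEP) × Vt = 0.5 × (16.1 − 5) × 0.405 L = 0.5 × 11.1 × 0.405 = 2.248 L·cmH2O.
× 0.098 J/(L·cmH2O) → 0.2203 J.

0.22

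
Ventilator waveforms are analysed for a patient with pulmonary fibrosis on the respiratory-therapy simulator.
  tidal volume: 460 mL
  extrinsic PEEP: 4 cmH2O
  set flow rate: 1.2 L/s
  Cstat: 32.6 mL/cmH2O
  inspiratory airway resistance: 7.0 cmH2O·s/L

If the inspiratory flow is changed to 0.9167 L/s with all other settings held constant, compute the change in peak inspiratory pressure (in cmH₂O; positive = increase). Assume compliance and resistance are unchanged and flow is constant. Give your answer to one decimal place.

PIP = Vt/C + R·V̇ + PEEP (constant-flow equation of motion).
Only the resistive term changes: ΔPIP = R × ΔV̇ = 7.0 × (0.9167 − 1.2) = 7.0 × -0.2833 = -1.983 cmH2O.

-2.0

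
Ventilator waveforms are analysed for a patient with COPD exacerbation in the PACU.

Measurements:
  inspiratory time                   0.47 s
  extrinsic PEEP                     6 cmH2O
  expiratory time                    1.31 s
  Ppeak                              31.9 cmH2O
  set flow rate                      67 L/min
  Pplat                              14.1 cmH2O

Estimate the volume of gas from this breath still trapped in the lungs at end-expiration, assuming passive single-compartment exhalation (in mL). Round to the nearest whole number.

148

Flow: 67 L/min ÷ 60 = 1.1167 L/s.
Vt = flow × Ti = 1.1167 L/s × 0.47 s × 1000 mL/L = 524.85 mL.
R = (PIP − Pplat)/V̇ = (31.9 − 14.1) / 1.1167 = 17.8/1.1167 = 15.94 cmH2O·s/L.
C = Vt/(Pplat − PEEP) = 524.85 / (14.1 − 6) = 524.85/8.1 = 64.796 mL/cmH2O.
τ = R × C = 15.94 × 0.0648 L/cmH2O = 1.033 s.
Fraction remaining = e^(−Te/τ) = e^(−1.31/1.033) = 0.2814.
Trapped volume = 524.85 × 0.2814 = 147.69 mL.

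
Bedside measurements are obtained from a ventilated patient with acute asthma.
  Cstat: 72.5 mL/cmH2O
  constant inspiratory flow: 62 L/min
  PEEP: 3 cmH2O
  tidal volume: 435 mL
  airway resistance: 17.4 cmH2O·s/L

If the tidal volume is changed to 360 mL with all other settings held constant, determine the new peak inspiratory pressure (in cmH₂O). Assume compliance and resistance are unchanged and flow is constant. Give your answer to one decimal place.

25.9

Flow: 62 L/min ÷ 60 = 1.0333 L/s.
PIP = Vt/C + R·V̇ + PEEP (constant-flow equation of motion).
Only the elastic term changes: ΔPIP = ΔVt / C = (360 − 435) / 72.5 = -1.034 cmH2O.
Original PIP = 435/72.5 + 17.4×1.0333 + 3 = 26.979 cmH2O; new PIP = 26.979 + (-1.034) = 25.945 cmH2O.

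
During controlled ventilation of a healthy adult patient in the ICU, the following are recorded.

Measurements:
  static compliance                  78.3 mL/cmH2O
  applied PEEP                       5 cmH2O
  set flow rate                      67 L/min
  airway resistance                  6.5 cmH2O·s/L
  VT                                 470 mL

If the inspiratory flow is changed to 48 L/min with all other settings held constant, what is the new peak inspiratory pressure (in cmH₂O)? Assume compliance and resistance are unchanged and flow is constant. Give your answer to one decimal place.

Flow: 67 L/min ÷ 60 = 1.1167 L/s.
New flow: 48 L/min ÷ 60 = 0.8 L/s.
PIP = Vt/C + R·V̇ + PEEP (constant-flow equation of motion).
Only the resistive term changes: ΔPIP = R × ΔV̇ = 6.5 × (0.8 − 1.1167) = 6.5 × -0.3167 = -2.059 cmH2O.
Original PIP = 470/78.3 + 6.5×1.1167 + 5 = 18.261 cmH2O; new PIP = 18.261 + (-2.059) = 16.202 cmH2O.

16.2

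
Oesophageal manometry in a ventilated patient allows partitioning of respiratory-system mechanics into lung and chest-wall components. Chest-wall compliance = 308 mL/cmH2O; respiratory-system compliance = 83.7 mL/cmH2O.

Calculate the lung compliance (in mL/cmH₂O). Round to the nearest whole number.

1/CL = 1/Crs − 1/Ccw.
1/CL = 1/83.7 − 1/308 = 0.008701.
CL = 114.93 mL/cmH2O.

115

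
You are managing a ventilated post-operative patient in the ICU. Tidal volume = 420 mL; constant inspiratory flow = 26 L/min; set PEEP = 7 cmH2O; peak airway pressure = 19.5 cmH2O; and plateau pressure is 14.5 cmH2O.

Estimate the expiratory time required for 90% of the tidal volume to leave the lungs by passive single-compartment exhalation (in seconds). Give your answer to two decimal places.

1.49

Flow: 26 L/min ÷ 60 = 0.4333 L/s.
R = (PIP − Pplat)/V̇ = (19.5 − 14.5) / 0.4333 = 5.0/0.4333 = 11.539 cmH2O·s/L.
C = Vt/(Pplat − PEEP) = 420.0 / (14.5 − 7) = 420.0/7.5 = 56.0 mL/cmH2O.
τ = R × C = 11.539 × 0.056 L/cmH2O = 0.6462 s.
t = −τ·ln(1 − 0.90) = −0.6462·ln(0.1) = 1.488 s.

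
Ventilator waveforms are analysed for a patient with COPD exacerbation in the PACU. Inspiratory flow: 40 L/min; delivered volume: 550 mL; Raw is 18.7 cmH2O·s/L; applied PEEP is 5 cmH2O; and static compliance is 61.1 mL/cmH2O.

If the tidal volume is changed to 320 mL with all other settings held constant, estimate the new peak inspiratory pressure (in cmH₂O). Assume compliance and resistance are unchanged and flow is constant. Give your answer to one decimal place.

Flow: 40 L/min ÷ 60 = 0.6667 L/s.
PIP = Vt/C + R·V̇ + PEEP (constant-flow equation of motion).
Only the elastic term changes: ΔPIP = ΔVt / C = (320 − 550) / 61.1 = -3.764 cmH2O.
Original PIP = 550/61.1 + 18.7×0.6667 + 5 = 26.469 cmH2O; new PIP = 26.469 + (-3.764) = 22.705 cmH2O.

22.7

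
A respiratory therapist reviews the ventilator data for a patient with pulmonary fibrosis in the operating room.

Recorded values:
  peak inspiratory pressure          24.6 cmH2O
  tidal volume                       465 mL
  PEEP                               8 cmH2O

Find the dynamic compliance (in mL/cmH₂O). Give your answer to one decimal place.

28.0

Dynamic compliance = Vt / (PIP − PEEP) = 465 / (24.6 − 8) = 465 / 16.6 = 28.012 mL/cmH2O.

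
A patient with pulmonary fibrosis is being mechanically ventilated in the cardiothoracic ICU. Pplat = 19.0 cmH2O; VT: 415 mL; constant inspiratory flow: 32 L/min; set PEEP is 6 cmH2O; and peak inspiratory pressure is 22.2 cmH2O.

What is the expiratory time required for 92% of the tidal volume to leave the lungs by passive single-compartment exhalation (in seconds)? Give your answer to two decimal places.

0.48

Flow: 32 L/min ÷ 60 = 0.5333 L/s.
R = (PIP − Pplat)/V̇ = (22.2 − 19.0) / 0.5333 = 3.2/0.5333 = 6.0 cmH2O·s/L.
C = Vt/(Pplat − PEEP) = 415.0 / (19.0 − 6) = 415.0/13.0 = 31.923 mL/cmH2O.
τ = R × C = 6.0 × 0.03192 L/cmH2O = 0.1915 s.
t = −τ·ln(1 − 0.92) = −0.1915·ln(0.08) = 0.4837 s.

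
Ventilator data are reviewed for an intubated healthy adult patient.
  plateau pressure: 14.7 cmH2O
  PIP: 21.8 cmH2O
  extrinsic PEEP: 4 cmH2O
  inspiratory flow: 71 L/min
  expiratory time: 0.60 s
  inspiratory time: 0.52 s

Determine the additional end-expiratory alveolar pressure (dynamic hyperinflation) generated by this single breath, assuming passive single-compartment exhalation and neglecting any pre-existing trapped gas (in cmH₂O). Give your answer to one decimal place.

Flow: 71 L/min ÷ 60 = 1.1833 L/s.
Vt = flow × Ti = 1.1833 L/s × 0.52 s × 1000 mL/L = 615.32 mL.
R = (PIP − Pplat)/V̇ = (21.8 − 14.7) / 1.1833 = 7.1/1.1833 = 6.0 cmH2O·s/L.
C = Vt/(Pplat − PEEP) = 615.32 / (14.7 − 4) = 615.32/10.7 = 57.507 mL/cmH2O.
τ = R × C = 6.0 × 0.05751 L/cmH2O = 0.3451 s.
Fraction remaining = e^(−Te/τ) = e^(−0.60/0.3451) = 0.1758; trapped volume = 615.32 × 0.1758 = 108.17 mL.
Additional alveolar pressure from trapping ≈ V_trapped / C = 108.17 / 57.507 = 1.881 cmH2O.

1.9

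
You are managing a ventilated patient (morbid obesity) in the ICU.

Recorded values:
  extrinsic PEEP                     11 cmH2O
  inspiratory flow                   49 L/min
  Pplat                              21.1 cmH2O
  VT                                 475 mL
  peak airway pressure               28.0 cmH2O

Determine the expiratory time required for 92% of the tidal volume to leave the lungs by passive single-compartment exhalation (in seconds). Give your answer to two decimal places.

Flow: 49 L/min ÷ 60 = 0.8167 L/s.
R = (PIP − Pplat)/V̇ = (28.0 − 21.1) / 0.8167 = 6.9/0.8167 = 8.449 cmH2O·s/L.
C = Vt/(Pplat − PEEP) = 475.0 / (21.1 − 11) = 475.0/10.1 = 47.03 mL/cmH2O.
τ = R × C = 8.449 × 0.04703 L/cmH2O = 0.3974 s.
t = −τ·ln(1 − 0.92) = −0.3974·ln(0.08) = 1.004 s.

1.00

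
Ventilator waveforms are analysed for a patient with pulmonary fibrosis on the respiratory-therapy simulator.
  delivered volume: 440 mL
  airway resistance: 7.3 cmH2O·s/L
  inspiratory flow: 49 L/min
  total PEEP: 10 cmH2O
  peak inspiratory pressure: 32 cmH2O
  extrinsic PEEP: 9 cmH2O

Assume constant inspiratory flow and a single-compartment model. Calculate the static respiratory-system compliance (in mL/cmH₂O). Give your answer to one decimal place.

27.4

Flow: 49 L/min ÷ 60 = 0.8167 L/s.
Total PEEP = 10 cmH2O (set 9 + intrinsic 1); this is the baseline alveolar pressure.
Equation of motion (constant flow): PIP = Vt/C + R·V̇ + PEEP.
Vt/C = PIP − R·V̇ − PEEP = 32 − 7.3×0.8167 − 10 = 32 − 5.962 − 10 = 16.038 cmH2O.
C = Vt / 16.038 = 440 / 16.038 = 27.435 mL/cmH2O.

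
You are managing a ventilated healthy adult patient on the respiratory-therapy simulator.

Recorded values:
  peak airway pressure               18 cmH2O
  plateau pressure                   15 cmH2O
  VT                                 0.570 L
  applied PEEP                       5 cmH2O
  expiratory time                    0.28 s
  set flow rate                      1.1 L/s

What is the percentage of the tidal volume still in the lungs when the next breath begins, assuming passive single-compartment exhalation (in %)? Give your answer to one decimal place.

R = (PIP − Pplat)/V̇ = (18 − 15) / 1.1 = 3.0/1.1 = 2.727 cmH2O·s/L.
C = Vt/(Pplat − PEEP) = 570.0 / (15 − 5) = 570.0/10.0 = 57.0 mL/cmH2O.
τ = R × C = 2.727 × 0.057 L/cmH2O = 0.1554 s.
Fraction remaining at end-expiration = e^(−Te/τ) = e^(−0.28/0.1554) = 0.165 → 16.5%.

16.5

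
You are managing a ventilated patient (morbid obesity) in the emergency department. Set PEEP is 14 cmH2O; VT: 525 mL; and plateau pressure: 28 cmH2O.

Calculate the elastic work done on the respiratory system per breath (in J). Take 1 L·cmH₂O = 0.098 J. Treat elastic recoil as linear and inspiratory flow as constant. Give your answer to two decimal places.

0.36

Elastic work ≈ ½ × (Pplat − PEEP) × Vt = 0.5 × (28 − 14) × 0.525 L = 0.5 × 14.0 × 0.525 = 3.675 L·cmH2O.
× 0.098 J/(L·cmH2O) → 0.3602 J.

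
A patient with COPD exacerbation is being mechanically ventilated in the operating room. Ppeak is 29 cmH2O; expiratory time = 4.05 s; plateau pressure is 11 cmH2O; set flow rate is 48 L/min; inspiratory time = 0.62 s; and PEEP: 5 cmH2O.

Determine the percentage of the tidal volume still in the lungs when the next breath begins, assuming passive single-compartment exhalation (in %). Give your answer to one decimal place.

Flow: 48 L/min ÷ 60 = 0.8 L/s.
Vt = flow × Ti = 0.8 L/s × 0.62 s × 1000 mL/L = 496.0 mL.
R = (PIP − Pplat)/V̇ = (29 − 11) / 0.8 = 18.0/0.8 = 22.5 cmH2O·s/L.
C = Vt/(Pplat − PEEP) = 496.0 / (11 − 5) = 496.0/6.0 = 82.667 mL/cmH2O.
τ = R × C = 22.5 × 0.08267 L/cmH2O = 1.86 s.
Fraction remaining at end-expiration = e^(−Te/τ) = e^(−4.05/1.86) = 0.1133 → 11.33%.

11.3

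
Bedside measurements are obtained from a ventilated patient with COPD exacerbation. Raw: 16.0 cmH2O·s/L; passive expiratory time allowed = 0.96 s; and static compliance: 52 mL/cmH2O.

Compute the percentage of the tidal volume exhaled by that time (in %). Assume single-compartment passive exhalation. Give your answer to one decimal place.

68.5

τ = R × C = 16.0 × 52 mL/cmH2O = 16.0 × 0.052 L/cmH2O = 0.832 s.
Passive exhalation: V(t)/V₀ = e^(−t/τ) = e^(−0.96/0.832) = 0.3154.
Fraction exhaled = 1 − 0.3154 = 0.6846 → 68.46%.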